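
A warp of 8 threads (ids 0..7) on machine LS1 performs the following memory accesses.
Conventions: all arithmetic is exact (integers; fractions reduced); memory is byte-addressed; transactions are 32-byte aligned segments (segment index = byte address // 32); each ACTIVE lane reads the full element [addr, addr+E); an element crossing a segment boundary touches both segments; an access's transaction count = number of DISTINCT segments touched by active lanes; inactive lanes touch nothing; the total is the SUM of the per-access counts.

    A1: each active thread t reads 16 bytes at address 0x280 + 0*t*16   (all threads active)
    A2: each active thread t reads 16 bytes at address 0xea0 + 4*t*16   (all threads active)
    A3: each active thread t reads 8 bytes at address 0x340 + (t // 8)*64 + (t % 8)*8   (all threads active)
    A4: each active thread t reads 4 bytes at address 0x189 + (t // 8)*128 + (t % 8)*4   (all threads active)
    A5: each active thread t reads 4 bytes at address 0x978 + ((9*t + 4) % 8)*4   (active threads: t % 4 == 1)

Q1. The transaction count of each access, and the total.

A1: 1 transaction
A2: 8 transactions
A3: 2 transactions
A4: 2 transactions
A5: 2 transactions

Answer: 1,8,2,2,2; total 15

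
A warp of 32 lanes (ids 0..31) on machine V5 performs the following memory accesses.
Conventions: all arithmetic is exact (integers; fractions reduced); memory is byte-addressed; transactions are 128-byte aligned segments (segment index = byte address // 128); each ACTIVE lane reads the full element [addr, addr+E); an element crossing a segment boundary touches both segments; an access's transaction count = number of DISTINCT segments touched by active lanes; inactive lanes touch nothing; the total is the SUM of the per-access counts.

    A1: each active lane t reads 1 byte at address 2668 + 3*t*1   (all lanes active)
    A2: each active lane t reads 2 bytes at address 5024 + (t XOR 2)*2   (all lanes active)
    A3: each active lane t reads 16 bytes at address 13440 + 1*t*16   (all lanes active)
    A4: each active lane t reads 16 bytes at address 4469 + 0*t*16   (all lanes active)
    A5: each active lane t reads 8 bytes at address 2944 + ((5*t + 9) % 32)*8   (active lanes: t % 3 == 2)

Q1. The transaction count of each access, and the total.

A1: 2 transactions
A2: 1 transaction
A3: 4 transactions
A4: 2 transactions
A5: 2 transactions

Answer: 2,1,4,2,2; total 11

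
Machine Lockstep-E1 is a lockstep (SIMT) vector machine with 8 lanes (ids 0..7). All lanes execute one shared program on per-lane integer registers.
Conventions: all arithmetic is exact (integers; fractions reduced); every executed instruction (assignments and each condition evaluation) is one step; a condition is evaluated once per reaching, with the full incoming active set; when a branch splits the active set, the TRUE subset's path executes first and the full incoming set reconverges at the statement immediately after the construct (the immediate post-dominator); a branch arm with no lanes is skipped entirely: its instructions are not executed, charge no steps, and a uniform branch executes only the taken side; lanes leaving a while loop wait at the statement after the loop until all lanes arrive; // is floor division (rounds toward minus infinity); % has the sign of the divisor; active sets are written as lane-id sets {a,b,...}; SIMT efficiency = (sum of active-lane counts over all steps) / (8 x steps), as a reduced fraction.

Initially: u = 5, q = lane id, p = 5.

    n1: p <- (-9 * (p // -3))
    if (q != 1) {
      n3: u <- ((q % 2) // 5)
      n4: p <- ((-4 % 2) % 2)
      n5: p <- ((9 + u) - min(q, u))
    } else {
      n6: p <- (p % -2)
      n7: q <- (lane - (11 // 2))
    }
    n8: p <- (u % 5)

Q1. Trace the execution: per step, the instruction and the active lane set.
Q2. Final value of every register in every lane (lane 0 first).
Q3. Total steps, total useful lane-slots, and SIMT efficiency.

step 0: p <- (-9 * (p // -3))        {0,1,2,3,4,5,6,7}
step 1: eval (q != 1)                {0,1,2,3,4,5,6,7}
step 2: u <- ((q % 2) // 5)          {0,2,3,4,5,6,7}
step 3: p <- ((-4 % 2) % 2)          {0,2,3,4,5,6,7}
step 4: p <- ((9 + u) - min(q, u))   {0,2,3,4,5,6,7}
step 5: p <- (p % -2)                {1}
step 6: q <- (lane - (11 // 2))      {1}
step 7: p <- (u % 5)                 {0,1,2,3,4,5,6,7}

Answer: 8 steps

u: 0,5,0,0,0,0,0,0
q: 0,-4,2,3,4,5,6,7
p: 0,0,0,0,0,0,0,0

steps = 8; useful = 47; efficiency = 47/64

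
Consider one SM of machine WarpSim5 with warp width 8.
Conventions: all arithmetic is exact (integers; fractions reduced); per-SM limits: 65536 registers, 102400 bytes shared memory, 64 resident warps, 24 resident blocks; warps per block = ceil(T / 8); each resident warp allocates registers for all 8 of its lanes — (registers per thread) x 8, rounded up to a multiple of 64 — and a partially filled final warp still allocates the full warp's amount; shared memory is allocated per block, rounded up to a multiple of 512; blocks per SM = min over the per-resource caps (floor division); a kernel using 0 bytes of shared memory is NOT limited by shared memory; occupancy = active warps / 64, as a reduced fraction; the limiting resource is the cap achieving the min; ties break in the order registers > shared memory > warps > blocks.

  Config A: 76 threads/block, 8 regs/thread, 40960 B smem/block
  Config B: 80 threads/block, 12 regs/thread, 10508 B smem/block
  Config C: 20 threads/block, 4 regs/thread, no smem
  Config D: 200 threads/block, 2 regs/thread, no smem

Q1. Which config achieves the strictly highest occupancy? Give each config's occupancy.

occupancies: A 5/16, B 15/16, C 63/64, D 25/32

Answer: C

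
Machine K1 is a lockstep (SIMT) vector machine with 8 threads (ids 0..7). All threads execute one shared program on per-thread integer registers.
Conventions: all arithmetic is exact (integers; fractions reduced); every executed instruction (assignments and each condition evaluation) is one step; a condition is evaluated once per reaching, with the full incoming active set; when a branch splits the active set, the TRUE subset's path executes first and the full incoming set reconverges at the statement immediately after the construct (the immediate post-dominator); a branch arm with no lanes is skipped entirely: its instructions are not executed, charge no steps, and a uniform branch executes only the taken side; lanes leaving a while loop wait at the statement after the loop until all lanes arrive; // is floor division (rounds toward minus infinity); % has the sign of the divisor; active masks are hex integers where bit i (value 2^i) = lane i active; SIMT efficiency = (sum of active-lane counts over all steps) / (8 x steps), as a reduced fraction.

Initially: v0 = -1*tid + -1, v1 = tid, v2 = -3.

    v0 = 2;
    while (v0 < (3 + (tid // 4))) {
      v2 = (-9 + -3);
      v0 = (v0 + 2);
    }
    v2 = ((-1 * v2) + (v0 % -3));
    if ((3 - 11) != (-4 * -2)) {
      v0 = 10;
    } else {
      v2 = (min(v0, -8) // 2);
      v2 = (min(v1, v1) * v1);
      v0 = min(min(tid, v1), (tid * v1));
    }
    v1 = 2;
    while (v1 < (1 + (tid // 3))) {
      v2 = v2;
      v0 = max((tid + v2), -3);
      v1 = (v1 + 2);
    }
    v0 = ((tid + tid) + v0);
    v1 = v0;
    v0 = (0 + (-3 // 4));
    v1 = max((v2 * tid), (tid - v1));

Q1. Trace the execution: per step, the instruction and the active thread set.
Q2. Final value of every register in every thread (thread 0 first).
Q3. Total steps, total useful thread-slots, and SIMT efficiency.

step 0: v0 <- 2                      0xff
step 1: eval (v0 < (3 + (tid // 4))) 0xff
step 2: v2 <- (-9 + -3)              0xff
step 3: v0 <- (v0 + 2)               0xff
step 4: eval (v0 < (3 + (tid // 4))) 0xff
step 5: v2 <- ((-1 * v2) + (v0 % -3)) 0xff
step 6: eval ((3 - 11) != (-4 * -2)) 0xff
step 7: v0 <- 10                     0xff
step 8: v1 <- 2                      0xff
step 9: eval (v1 < (1 + (tid // 3))) 0xff
step 10: v2 <- v2                     0xc0
step 11: v0 <- max((tid + v2), -3)    0xc0
step 12: v1 <- (v1 + 2)               0xc0
step 13: eval (v1 < (1 + (tid // 3))) 0xc0
step 14: v0 <- ((tid + tid) + v0)     0xff
step 15: v1 <- v0                     0xff
step 16: v0 <- (0 + (-3 // 4))        0xff
step 17: v1 <- max((v2 * tid), (tid - v1)) 0xff

Answer: 18 steps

v0: -1,-1,-1,-1,-1,-1,-1,-1
v1: 0,10,20,30,40,50,60,70
v2: 10,10,10,10,10,10,10,10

steps = 18; useful = 120; efficiency = 120/144 = 5/6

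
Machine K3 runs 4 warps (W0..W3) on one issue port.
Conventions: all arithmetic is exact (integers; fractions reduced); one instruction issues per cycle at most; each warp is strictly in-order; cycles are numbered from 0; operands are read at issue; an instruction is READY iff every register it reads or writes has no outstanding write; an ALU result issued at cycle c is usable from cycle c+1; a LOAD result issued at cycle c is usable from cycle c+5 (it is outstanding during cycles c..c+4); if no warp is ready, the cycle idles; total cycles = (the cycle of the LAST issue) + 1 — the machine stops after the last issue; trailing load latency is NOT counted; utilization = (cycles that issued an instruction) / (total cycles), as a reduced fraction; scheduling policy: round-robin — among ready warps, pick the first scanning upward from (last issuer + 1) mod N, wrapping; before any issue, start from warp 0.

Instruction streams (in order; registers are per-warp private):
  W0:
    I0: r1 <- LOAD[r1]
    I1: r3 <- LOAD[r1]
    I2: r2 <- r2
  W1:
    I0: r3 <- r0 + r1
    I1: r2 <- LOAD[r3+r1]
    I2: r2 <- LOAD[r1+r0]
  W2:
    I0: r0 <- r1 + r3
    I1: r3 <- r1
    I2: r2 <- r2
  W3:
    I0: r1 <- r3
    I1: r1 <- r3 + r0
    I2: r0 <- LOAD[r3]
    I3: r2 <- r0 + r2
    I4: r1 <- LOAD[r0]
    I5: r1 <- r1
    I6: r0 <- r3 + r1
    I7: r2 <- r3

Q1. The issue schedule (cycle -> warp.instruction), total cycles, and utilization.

cycle 0: W0.I0
cycle 1: W1.I0
cycle 2: W2.I0
cycle 3: W3.I0
cycle 4: W1.I1
cycle 5: W2.I1
cycle 6: W3.I1
cycle 7: W0.I1
cycle 8: W2.I2
cycle 9: W3.I2
cycle 10: W0.I2
cycle 11: W1.I2
cycle 12: idle
cycle 13: idle
cycle 14: W3.I3
cycle 15: W3.I4
cycle 16: idle
cycle 17: idle
cycle 18: idle
cycle 19: idle
cycle 20: W3.I5
cycle 21: W3.I6
cycle 22: W3.I7

Answer: 23 cycles, utilization 17/23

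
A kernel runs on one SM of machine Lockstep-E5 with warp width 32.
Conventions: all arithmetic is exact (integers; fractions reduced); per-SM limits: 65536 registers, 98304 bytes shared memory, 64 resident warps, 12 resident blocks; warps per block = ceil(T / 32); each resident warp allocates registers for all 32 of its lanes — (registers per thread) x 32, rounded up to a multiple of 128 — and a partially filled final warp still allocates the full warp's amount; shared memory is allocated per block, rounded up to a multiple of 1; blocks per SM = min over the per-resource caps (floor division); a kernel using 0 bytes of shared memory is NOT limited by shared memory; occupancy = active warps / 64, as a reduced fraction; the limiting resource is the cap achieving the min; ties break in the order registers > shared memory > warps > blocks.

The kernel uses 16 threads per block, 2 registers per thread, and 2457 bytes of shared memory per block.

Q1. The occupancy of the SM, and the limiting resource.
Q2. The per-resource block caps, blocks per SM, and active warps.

Answer: occupancy 3/16, limited by blocks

registers: 512 blocks
shared memory: 40 blocks
warps: 64 blocks
blocks: 12 blocks

Answer: 12 blocks, 12 active warps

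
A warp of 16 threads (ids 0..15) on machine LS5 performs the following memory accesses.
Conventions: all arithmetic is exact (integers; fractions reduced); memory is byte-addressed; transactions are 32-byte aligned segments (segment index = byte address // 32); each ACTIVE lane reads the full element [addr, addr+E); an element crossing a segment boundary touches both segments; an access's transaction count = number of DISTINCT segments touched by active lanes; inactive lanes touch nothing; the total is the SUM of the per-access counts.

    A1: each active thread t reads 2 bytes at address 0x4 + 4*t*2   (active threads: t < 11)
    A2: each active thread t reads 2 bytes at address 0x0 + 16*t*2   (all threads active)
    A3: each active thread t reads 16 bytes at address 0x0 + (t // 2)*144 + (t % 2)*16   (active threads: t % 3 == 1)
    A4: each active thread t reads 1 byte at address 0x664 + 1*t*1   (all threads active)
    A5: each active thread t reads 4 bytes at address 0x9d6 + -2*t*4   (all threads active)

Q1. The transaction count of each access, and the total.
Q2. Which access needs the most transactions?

A1: 3 transactions
A2: 16 transactions
A3: 5 transactions
A4: 1 transaction
A5: 5 transactions

Answer: 3,16,5,1,5; total 30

Answer: A2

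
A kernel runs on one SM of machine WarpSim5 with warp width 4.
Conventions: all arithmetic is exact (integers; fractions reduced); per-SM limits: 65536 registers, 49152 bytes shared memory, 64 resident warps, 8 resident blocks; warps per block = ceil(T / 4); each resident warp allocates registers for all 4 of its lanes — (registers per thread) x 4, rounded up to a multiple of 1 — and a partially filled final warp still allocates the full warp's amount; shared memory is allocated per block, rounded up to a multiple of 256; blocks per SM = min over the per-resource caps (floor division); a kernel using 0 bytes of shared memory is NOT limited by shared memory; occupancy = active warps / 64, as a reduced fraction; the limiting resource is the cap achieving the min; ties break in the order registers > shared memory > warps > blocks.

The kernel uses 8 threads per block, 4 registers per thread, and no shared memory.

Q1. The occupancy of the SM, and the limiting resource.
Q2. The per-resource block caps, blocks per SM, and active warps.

Answer: occupancy 1/4, limited by blocks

registers: 2048 blocks
shared memory: no limit (kernel uses none)
warps: 32 blocks
blocks: 8 blocks

Answer: 8 blocks, 16 active warps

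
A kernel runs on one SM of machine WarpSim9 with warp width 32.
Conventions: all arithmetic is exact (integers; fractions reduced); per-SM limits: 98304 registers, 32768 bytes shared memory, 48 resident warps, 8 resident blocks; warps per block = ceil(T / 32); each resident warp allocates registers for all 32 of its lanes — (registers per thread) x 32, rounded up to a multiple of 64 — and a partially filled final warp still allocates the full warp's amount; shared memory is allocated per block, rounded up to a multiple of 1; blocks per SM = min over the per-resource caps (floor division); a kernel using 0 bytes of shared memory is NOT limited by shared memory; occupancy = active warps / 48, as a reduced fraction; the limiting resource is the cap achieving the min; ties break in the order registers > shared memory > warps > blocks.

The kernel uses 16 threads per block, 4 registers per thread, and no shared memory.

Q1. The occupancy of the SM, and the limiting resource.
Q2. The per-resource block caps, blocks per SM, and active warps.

Answer: occupancy 1/6, limited by blocks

registers: 768 blocks
shared memory: no limit (kernel uses none)
warps: 48 blocks
blocks: 8 blocks

Answer: 8 blocks, 8 active warps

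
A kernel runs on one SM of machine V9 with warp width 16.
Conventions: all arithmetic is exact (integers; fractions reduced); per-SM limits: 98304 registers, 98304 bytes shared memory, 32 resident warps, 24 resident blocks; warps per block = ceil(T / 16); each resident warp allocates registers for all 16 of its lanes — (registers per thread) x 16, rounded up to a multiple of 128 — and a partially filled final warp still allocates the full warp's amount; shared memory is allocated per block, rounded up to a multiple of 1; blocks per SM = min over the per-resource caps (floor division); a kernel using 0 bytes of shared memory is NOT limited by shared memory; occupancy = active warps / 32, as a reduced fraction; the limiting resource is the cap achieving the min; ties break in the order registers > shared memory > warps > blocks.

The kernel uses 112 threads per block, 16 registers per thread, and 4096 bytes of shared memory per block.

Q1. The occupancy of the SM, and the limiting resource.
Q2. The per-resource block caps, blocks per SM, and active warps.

Answer: occupancy 7/8, limited by warps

registers: 54 blocks
shared memory: 24 blocks
warps: 4 blocks
blocks: 24 blocks

Answer: 4 blocks, 28 active warps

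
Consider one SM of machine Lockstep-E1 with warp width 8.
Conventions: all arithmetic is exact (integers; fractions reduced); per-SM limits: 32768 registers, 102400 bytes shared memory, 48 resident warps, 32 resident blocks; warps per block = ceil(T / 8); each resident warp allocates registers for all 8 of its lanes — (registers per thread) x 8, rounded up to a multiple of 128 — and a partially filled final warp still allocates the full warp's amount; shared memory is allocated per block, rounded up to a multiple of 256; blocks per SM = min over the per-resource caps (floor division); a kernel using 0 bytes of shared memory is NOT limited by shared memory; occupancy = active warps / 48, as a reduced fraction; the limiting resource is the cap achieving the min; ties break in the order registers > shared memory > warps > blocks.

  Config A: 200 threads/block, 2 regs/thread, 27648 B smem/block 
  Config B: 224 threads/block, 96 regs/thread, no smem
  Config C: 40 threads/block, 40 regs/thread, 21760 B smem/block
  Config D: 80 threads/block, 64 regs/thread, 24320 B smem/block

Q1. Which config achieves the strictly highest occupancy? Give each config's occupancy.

occupancies: A 25/48, B 7/12, C 5/12, D 5/6

Answer: D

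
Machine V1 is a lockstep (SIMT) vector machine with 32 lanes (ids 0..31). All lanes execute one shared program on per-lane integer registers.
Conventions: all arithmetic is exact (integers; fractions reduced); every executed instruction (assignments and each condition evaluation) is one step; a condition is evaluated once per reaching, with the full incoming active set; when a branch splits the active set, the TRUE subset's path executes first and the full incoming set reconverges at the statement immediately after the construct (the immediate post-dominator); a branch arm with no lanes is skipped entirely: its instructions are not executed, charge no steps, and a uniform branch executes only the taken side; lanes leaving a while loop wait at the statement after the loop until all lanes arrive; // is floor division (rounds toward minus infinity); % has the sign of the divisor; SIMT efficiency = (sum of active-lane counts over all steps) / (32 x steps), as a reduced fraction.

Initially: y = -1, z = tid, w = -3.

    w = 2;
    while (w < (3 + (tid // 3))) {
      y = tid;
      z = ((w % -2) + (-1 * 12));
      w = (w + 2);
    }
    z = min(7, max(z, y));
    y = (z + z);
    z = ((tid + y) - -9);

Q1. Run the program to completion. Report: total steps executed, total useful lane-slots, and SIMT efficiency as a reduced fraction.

Answer: 29 steps, 568 useful, 71/116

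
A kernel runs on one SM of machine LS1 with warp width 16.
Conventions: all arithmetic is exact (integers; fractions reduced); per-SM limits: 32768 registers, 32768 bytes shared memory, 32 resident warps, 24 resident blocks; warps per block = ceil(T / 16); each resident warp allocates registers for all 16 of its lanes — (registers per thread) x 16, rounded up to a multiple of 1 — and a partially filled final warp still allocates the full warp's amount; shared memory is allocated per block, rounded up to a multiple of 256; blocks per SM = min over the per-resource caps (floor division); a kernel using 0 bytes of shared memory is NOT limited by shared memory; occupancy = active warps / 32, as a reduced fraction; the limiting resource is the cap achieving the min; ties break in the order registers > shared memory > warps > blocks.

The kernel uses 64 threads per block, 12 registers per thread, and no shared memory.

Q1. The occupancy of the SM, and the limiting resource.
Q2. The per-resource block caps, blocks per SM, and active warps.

Answer: occupancy 1, limited by warps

registers: 42 blocks
shared memory: no limit (kernel uses none)
warps: 8 blocks
blocks: 24 blocks

Answer: 8 blocks, 32 active warps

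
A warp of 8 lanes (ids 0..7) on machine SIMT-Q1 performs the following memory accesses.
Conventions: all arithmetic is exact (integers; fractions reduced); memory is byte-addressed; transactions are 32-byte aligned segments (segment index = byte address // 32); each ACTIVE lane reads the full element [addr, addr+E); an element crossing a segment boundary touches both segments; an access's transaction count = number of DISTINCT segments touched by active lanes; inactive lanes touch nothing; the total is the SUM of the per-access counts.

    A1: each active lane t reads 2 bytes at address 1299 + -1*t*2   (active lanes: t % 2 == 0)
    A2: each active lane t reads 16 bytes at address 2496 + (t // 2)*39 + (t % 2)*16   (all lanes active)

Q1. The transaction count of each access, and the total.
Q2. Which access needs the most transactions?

A1: 1 transaction
A2: 5 transactions

Answer: 1,5; total 6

Answer: A2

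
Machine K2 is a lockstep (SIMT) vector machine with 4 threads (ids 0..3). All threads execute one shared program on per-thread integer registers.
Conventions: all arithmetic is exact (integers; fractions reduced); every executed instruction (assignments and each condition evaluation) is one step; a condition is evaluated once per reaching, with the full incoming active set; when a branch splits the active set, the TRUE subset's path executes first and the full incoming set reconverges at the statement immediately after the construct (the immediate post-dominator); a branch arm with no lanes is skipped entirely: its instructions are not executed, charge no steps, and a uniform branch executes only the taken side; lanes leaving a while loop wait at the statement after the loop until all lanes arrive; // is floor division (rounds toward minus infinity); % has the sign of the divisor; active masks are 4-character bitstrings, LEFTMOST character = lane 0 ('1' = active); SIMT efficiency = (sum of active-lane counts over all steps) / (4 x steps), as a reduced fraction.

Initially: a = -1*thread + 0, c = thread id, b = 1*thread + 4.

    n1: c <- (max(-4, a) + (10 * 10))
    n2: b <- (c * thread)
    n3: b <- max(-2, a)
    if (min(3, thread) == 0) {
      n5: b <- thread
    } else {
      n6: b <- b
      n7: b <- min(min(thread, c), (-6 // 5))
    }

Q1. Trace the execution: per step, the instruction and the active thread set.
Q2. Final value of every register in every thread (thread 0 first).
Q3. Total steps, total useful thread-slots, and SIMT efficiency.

step 0: c <- (max(-4, a) + (10 * 10)) 1111
step 1: b <- (c * thread)            1111
step 2: b <- max(-2, a)              1111
step 3: eval (min(3, thread) == 0)   1111
step 4: b <- thread                  1000
step 5: b <- b                       0111
step 6: b <- min(min(thread, c), (-6 // 5)) 0111

Answer: 7 steps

a: 0,-1,-2,-3
c: 100,99,98,97
b: 0,-2,-2,-2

steps = 7; useful = 23; efficiency = 23/28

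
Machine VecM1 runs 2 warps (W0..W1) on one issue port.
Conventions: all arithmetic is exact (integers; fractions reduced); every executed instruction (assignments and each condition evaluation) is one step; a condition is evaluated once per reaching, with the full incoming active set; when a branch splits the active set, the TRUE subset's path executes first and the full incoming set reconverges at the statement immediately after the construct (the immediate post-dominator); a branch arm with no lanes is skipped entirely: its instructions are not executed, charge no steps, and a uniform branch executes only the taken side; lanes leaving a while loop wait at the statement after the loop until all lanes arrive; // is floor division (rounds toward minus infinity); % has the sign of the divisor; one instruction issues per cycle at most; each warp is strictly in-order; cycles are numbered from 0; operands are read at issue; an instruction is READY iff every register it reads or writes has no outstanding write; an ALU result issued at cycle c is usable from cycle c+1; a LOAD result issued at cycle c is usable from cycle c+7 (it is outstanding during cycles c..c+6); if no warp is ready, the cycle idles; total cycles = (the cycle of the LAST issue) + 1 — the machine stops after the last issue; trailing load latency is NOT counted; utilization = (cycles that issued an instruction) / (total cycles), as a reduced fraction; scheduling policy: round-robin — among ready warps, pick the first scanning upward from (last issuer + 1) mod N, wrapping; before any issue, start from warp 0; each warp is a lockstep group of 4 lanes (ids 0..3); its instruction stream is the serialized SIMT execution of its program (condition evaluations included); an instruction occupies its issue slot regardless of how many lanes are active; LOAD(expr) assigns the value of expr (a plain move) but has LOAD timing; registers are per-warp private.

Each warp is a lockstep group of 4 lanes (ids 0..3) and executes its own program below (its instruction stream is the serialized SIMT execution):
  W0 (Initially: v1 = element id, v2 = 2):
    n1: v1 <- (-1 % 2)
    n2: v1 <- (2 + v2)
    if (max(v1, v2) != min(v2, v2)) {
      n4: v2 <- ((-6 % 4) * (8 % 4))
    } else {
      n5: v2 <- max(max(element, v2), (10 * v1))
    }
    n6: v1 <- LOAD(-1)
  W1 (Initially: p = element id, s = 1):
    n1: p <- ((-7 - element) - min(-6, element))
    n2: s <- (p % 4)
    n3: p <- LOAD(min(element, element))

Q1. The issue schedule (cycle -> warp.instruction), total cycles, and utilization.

cycle 0: W0.I0
cycle 1: W1.I0
cycle 2: W0.I1
cycle 3: W1.I1
cycle 4: W0.I2
cycle 5: W1.I2
cycle 6: W0.I3
cycle 7: W0.I4

Answer: 8 cycles, utilization 1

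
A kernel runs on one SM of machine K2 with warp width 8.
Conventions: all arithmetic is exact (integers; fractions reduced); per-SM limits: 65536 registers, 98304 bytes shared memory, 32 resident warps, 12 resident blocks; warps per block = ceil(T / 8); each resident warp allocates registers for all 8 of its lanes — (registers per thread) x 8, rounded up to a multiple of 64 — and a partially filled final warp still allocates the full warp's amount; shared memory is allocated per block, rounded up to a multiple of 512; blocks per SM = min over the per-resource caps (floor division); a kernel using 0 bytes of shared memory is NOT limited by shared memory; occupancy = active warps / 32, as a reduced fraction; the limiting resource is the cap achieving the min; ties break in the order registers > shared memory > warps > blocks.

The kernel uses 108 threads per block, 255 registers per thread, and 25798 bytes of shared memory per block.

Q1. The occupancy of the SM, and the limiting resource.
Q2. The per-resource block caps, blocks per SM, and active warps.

Answer: occupancy 7/8, limited by registers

registers: 2 blocks
shared memory: 3 blocks
warps: 2 blocks
blocks: 12 blocks

Answer: 2 blocks, 28 active warps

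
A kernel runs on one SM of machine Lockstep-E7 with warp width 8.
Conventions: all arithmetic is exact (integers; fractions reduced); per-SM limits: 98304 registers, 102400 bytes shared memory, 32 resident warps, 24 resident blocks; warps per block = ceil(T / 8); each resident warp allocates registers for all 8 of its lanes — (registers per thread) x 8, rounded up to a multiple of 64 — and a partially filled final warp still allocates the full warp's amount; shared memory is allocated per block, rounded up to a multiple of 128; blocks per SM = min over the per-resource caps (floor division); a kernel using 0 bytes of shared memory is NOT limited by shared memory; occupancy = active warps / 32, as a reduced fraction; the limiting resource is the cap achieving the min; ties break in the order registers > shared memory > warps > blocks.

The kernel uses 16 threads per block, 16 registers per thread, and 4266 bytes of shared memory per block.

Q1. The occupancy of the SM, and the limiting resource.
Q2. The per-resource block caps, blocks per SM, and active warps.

Answer: occupancy 1, limited by warps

registers: 384 blocks
shared memory: 23 blocks
warps: 16 blocks
blocks: 24 blocks

Answer: 16 blocks, 32 active warps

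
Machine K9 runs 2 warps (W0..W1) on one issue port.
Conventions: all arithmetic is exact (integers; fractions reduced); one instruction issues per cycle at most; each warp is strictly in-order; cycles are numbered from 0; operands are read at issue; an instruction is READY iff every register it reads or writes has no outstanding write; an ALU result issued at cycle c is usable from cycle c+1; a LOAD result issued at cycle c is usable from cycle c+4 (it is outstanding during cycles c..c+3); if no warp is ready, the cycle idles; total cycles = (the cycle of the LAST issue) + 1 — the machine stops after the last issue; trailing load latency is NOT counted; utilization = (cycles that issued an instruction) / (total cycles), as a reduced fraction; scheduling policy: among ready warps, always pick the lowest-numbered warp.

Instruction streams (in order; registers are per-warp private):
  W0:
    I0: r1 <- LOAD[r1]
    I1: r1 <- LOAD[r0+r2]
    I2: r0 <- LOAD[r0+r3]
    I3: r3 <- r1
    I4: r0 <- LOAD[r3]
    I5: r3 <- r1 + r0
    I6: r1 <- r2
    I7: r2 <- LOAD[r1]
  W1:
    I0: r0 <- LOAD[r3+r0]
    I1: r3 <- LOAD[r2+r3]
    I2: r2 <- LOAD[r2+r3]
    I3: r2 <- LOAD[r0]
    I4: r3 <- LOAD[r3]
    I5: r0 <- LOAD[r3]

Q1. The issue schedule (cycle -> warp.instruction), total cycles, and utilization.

cycle 0: W0.I0
cycle 1: W1.I0
cycle 2: W1.I1
cycle 3: idle
cycle 4: W0.I1
cycle 5: W0.I2
cycle 6: W1.I2
cycle 7: idle
cycle 8: W0.I3
cycle 9: W0.I4
cycle 10: W1.I3
cycle 11: W1.I4
cycle 12: idle
cycle 13: W0.I5
cycle 14: W0.I6
cycle 15: W0.I7
cycle 16: W1.I5

Answer: 17 cycles, utilization 14/17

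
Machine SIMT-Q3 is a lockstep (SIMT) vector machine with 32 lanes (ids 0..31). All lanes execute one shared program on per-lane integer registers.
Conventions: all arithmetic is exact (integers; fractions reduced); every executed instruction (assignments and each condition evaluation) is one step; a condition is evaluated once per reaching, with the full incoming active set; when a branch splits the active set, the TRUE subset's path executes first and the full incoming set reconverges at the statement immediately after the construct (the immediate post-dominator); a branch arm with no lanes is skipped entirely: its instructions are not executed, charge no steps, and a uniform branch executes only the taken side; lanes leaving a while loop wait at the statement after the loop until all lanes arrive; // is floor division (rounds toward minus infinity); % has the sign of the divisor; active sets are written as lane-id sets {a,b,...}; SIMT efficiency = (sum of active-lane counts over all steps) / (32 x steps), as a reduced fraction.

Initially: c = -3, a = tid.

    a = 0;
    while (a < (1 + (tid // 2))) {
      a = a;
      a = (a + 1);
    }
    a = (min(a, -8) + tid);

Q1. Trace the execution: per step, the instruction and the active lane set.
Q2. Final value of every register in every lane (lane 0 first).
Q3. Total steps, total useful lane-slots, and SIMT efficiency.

step 0: a <- 0                       {0,1,2,3,4,5,6,7,8,9,10,11,12,13,14,15,16,17,18,19,20,21,22,23,24,25,26,27,28,29,30,31}
step 1: eval (a < (1 + (tid // 2)))  {0,1,2,3,4,5,6,7,8,9,10,11,12,13,14,15,16,17,18,19,20,21,22,23,24,25,26,27,28,29,30,31}
step 2: a <- a                       {0,1,2,3,4,5,6,7,8,9,10,11,12,13,14,15,16,17,18,19,20,21,22,23,24,25,26,27,28,29,30,31}
step 3: a <- (a + 1)                 {0,1,2,3,4,5,6,7,8,9,10,11,12,13,14,15,16,17,18,19,20,21,22,23,24,25,26,27,28,29,30,31}
step 4: eval (a < (1 + (tid // 2)))  {0,1,2,3,4,5,6,7,8,9,10,11,12,13,14,15,16,17,18,19,20,21,22,23,24,25,26,27,28,29,30,31}
step 5: a <- a                       {2,3,4,5,6,7,8,9,10,11,12,13,14,15,16,17,18,19,20,21,22,23,24,25,26,27,28,29,30,31}
step 6: a <- (a + 1)                 {2,3,4,5,6,7,8,9,10,11,12,13,14,15,16,17,18,19,20,21,22,23,24,25,26,27,28,29,30,31}
step 7: eval (a < (1 + (tid // 2)))  {2,3,4,5,6,7,8,9,10,11,12,13,14,15,16,17,18,19,20,21,22,23,24,25,26,27,28,29,30,31}
step 8: a <- a                       {4,5,6,7,8,9,10,11,12,13,14,15,16,17,18,19,20,21,22,23,24,25,26,27,28,29,30,31}
step 9: a <- (a + 1)                 {4,5,6,7,8,9,10,11,12,13,14,15,16,17,18,19,20,21,22,23,24,25,26,27,28,29,30,31}
step 10: eval (a < (1 + (tid // 2)))  {4,5,6,7,8,9,10,11,12,13,14,15,16,17,18,19,20,21,22,23,24,25,26,27,28,29,30,31}
step 11: a <- a                       {6,7,8,9,10,11,12,13,14,15,16,17,18,19,20,21,22,23,24,25,26,27,28,29,30,31}
step 12: a <- (a + 1)                 {6,7,8,9,10,11,12,13,14,15,16,17,18,19,20,21,22,23,24,25,26,27,28,29,30,31}
step 13: eval (a < (1 + (tid // 2)))  {6,7,8,9,10,11,12,13,14,15,16,17,18,19,20,21,22,23,24,25,26,27,28,29,30,31}
step 14: a <- a                       {8,9,10,11,12,13,14,15,16,17,18,19,20,21,22,23,24,25,26,27,28,29,30,31}
step 15: a <- (a + 1)                 {8,9,10,11,12,13,14,15,16,17,18,19,20,21,22,23,24,25,26,27,28,29,30,31}
step 16: eval (a < (1 + (tid // 2)))  {8,9,10,11,12,13,14,15,16,17,18,19,20,21,22,23,24,25,26,27,28,29,30,31}
step 17: a <- a                       {10,11,12,13,14,15,16,17,18,19,20,21,22,23,24,25,26,27,28,29,30,31}
step 18: a <- (a + 1)                 {10,11,12,13,14,15,16,17,18,19,20,21,22,23,24,25,26,27,28,29,30,31}
step 19: eval (a < (1 + (tid // 2)))  {10,11,12,13,14,15,16,17,18,19,20,21,22,23,24,25,26,27,28,29,30,31}
step 20: a <- a                       {12,13,14,15,16,17,18,19,20,21,22,23,24,25,26,27,28,29,30,31}
step 21: a <- (a + 1)                 {12,13,14,15,16,17,18,19,20,21,22,23,24,25,26,27,28,29,30,31}
step 22: eval (a < (1 + (tid // 2)))  {12,13,14,15,16,17,18,19,20,21,22,23,24,25,26,27,28,29,30,31}
step 23: a <- a                       {14,15,16,17,18,19,20,21,22,23,24,25,26,27,28,29,30,31}
step 24: a <- (a + 1)                 {14,15,16,17,18,19,20,21,22,23,24,25,26,27,28,29,30,31}
step 25: eval (a < (1 + (tid // 2)))  {14,15,16,17,18,19,20,21,22,23,24,25,26,27,28,29,30,31}
step 26: a <- a                       {16,17,18,19,20,21,22,23,24,25,26,27,28,29,30,31}
step 27: a <- (a + 1)                 {16,17,18,19,20,21,22,23,24,25,26,27,28,29,30,31}
step 28: eval (a < (1 + (tid // 2)))  {16,17,18,19,20,21,22,23,24,25,26,27,28,29,30,31}
step 29: a <- a                       {18,19,20,21,22,23,24,25,26,27,28,29,30,31}
step 30: a <- (a + 1)                 {18,19,20,21,22,23,24,25,26,27,28,29,30,31}
step 31: eval (a < (1 + (tid // 2)))  {18,19,20,21,22,23,24,25,26,27,28,29,30,31}
step 32: a <- a                       {20,21,22,23,24,25,26,27,28,29,30,31}
step 33: a <- (a + 1)                 {20,21,22,23,24,25,26,27,28,29,30,31}
step 34: eval (a < (1 + (tid // 2)))  {20,21,22,23,24,25,26,27,28,29,30,31}
step 35: a <- a                       {22,23,24,25,26,27,28,29,30,31}
step 36: a <- (a + 1)                 {22,23,24,25,26,27,28,29,30,31}
step 37: eval (a < (1 + (tid // 2)))  {22,23,24,25,26,27,28,29,30,31}
step 38: a <- a                       {24,25,26,27,28,29,30,31}
step 39: a <- (a + 1)                 {24,25,26,27,28,29,30,31}
step 40: eval (a < (1 + (tid // 2)))  {24,25,26,27,28,29,30,31}
step 41: a <- a                       {26,27,28,29,30,31}
step 42: a <- (a + 1)                 {26,27,28,29,30,31}
step 43: eval (a < (1 + (tid // 2)))  {26,27,28,29,30,31}
step 44: a <- a                       {28,29,30,31}
step 45: a <- (a + 1)                 {28,29,30,31}
step 46: eval (a < (1 + (tid // 2)))  {28,29,30,31}
step 47: a <- a                       {30,31}
step 48: a <- (a + 1)                 {30,31}
step 49: eval (a < (1 + (tid // 2)))  {30,31}
step 50: a <- (min(a, -8) + tid)      {0,1,2,3,4,5,6,7,8,9,10,11,12,13,14,15,16,17,18,19,20,21,22,23,24,25,26,27,28,29,30,31}

Answer: 51 steps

c: -3,-3,-3,-3,-3,-3,-3,-3,-3,-3,-3,-3,-3,-3,-3,-3,-3,-3,-3,-3,-3,-3,-3,-3,-3,-3,-3,-3,-3,-3,-3,-3
a: -8,-7,-6,-5,-4,-3,-2,-1,0,1,2,3,4,5,6,7,8,9,10,11,12,13,14,15,16,17,18,19,20,21,22,23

steps = 51; useful = 912; efficiency = 912/1632 = 19/34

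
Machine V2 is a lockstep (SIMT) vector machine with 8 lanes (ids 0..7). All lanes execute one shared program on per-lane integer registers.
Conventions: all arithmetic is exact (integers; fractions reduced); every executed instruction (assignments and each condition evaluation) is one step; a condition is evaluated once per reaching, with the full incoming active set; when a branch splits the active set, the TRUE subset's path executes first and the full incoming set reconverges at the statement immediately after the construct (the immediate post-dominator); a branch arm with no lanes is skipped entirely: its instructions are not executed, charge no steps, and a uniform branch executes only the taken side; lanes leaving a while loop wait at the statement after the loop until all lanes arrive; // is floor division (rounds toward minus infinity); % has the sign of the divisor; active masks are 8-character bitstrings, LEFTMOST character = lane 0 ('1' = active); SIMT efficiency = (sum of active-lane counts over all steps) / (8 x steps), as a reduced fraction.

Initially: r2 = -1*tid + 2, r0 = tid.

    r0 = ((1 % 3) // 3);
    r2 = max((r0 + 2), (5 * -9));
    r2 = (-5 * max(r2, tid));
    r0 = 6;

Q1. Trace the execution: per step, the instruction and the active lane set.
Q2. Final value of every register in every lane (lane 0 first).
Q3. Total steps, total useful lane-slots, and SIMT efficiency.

step 0: r0 <- ((1 % 3) // 3)         11111111
step 1: r2 <- max((r0 + 2), (5 * -9)) 11111111
step 2: r2 <- (-5 * max(r2, tid))    11111111
step 3: r0 <- 6                      11111111

Answer: 4 steps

r2: -10,-10,-10,-15,-20,-25,-30,-35
r0: 6,6,6,6,6,6,6,6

steps = 4; useful = 32; efficiency = 32/32 = 1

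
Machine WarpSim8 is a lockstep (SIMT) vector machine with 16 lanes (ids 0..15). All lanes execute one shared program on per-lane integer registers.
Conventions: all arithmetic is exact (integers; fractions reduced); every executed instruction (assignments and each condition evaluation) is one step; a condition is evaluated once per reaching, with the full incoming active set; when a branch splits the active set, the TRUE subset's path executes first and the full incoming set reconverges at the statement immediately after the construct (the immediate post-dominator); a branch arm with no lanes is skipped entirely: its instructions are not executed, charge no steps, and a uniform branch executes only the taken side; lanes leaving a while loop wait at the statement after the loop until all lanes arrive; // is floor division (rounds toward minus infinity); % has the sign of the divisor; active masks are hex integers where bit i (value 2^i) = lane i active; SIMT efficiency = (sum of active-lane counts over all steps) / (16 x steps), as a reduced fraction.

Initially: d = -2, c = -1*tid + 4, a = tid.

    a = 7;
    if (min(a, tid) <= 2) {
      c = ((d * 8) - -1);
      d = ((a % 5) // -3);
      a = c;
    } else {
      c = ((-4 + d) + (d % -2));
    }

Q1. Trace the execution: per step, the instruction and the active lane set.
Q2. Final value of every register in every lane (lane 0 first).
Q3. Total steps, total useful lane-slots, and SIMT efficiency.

step 0: a <- 7                       0xffff
step 1: eval (min(a, tid) <= 2)      0xffff
step 2: c <- ((d * 8) - -1)          0x0007
step 3: d <- ((a % 5) // -3)         0x0007
step 4: a <- c                       0x0007
step 5: c <- ((-4 + d) + (d % -2))   0xfff8

Answer: 6 steps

d: -1,-1,-1,-2,-2,-2,-2,-2,-2,-2,-2,-2,-2,-2,-2,-2
c: -15,-15,-15,-6,-6,-6,-6,-6,-6,-6,-6,-6,-6,-6,-6,-6
a: -15,-15,-15,7,7,7,7,7,7,7,7,7,7,7,7,7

steps = 6; useful = 54; efficiency = 54/96 = 9/16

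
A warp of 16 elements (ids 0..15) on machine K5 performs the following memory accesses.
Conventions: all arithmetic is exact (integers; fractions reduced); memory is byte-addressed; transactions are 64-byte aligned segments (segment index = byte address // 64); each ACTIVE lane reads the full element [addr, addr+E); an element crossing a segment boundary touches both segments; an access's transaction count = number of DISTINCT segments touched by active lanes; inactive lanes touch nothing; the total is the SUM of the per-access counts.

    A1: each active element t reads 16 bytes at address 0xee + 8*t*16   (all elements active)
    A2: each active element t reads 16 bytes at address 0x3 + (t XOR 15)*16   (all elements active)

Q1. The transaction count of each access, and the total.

A1: 16 transactions
A2: 5 transactions

Answer: 16,5; total 21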